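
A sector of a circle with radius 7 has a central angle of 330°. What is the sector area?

Sector area = π(7²)(11/12) = 539*pi/12

539*pi/12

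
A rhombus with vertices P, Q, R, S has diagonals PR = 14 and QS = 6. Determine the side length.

In a rhombus, the diagonals bisect each other perpendicularly, creating four congruent right triangles.
Each triangle has legs 7 (half of 14) and 3 (half of 6).
The hypotenuse of each right triangle is a side of the rhombus:
side = sqrt(7^2 + 3^2) = sqrt(58)

sqrt(58)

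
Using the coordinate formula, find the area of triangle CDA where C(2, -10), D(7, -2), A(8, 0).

Using the Shoelace formula for a triangle:
Area = (1/2)|x0(y1 - y2) + x1(y2 - y0) + x2(y0 - y1)|
Area = (1/2)|2(-2 - 0) + 7(0 - -10) + 8(-10 - -2)|
Area = (1/2)|-4 + 70 + -64|
Area = (1/2)|2|
Area = (1/2)(2)
Area = 1

1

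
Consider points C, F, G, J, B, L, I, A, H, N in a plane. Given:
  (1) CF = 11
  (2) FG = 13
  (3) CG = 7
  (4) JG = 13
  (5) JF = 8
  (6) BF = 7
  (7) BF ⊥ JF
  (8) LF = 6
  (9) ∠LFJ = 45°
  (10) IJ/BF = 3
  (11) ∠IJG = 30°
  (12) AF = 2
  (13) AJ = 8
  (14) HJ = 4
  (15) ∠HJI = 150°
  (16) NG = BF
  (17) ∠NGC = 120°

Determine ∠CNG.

From the given relations: NG = BF = 7.
Step 1: By the law of cosines on triangle NGC: NC² = 7² + 7² − 2·7·7·cos(120°) = 147, so NC = 7·√3.
Step 2: By the inverse law of cosines on triangle CNG: cos(∠CNG) = ((7·√3)² + 7² − 7²) / (2·7·√3·7) = 147/169.74 = 0.866, so ∠CNG = 30°.

Therefore, the measure of angle ∠CNG = 30°.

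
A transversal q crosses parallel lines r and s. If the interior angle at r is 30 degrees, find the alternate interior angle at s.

Alternate interior angles are equal: 30 degrees.

30 degrees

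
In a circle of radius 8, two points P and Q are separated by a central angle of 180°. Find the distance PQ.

Drop a perpendicular from the center to the chord, bisecting both the chord and the central angle.
Each half-chord = r sin(θ/2) = 8 sin(90°).
The full chord = 2 × 8 × sin(90°) = 16.

16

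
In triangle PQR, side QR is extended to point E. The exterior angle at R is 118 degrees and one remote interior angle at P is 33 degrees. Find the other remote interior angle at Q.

angle Q = 118 - 33 = 85 degrees (exterior angle theorem).

85 degrees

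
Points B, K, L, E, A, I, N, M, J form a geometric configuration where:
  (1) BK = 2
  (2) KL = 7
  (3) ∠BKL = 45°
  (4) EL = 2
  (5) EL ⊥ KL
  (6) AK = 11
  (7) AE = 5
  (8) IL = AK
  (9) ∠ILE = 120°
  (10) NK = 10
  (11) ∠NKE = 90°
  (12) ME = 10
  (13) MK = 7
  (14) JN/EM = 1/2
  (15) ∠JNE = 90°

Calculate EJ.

From the given relations: JN = 1/2·EM = 1/2·10 = 5.
Step 1: By the law of cosines on triangle ELK: EK² = 2² + 7² − 2·2·7·cos(90°) = 53, so EK = √53.
Step 2: By the law of cosines on triangle EKN: EN² = √53² + 10² − 2·√53·10·cos(90°) = 153, so EN = 3·√17.
Step 3: By the law of cosines on triangle ENJ: EJ² = (3·√17)² + 5² − 2·3·√17·5·cos(90°) = 178, so EJ = √178.

Therefore, the length of EJ = √178.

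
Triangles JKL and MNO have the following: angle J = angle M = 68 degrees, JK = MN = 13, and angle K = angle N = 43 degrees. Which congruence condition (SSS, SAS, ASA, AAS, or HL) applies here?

The given information provides:
angle J = angle M = 68 degrees, JK = MN = 13, and angle K = angle N = 43 degrees
This matches the ASA congruence theorem.
Two pairs of corresponding angles and the included side are equal (Angle-Side-Angle).

ASA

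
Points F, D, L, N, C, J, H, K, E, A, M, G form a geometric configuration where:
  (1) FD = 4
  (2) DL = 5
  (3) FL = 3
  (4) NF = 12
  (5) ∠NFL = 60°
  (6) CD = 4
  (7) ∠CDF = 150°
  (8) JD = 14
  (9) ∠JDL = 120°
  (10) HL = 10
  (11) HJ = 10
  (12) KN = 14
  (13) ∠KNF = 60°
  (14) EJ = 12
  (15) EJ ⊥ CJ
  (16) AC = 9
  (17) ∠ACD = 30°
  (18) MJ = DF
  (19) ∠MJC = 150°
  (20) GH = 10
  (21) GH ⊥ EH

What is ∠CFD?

Step 1: By the law of cosines on triangle FDC: FC² = 4² + 4² − 2·4·4·cos(150°) = 59.71, so FC ≈ 7.73.
Step 2: By the inverse law of cosines on triangle CFD: cos(∠CFD) = (7.73² + 4² − 4²) / (2·7.73·4) = 59.71/61.82 = 0.9659, so ∠CFD = 15°.

Therefore, the measure of angle ∠CFD = 15°.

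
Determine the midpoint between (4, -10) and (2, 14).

The midpoint is the point halfway along the segment.
Move half the horizontal distance: 4 + (2 - 4)/2 = 4 + -2/2 = 3
Move half the vertical distance: -10 + (14 - -10)/2 = -10 + 24/2 = 2
Midpoint = (3, 2)

(3, 2)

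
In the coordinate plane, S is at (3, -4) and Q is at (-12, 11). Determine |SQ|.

The horizontal distance is |-12 - 3| = 15 and the vertical distance is |11 - -4| = 15.
By the Pythagorean theorem, d = sqrt(15^2 + 15^2) = sqrt(450) = 15*sqrt(2).

15*sqrt(2)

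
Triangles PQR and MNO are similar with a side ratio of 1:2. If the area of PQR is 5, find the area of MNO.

The ratio of areas of similar triangles = (side ratio)^2.
Side ratio = 1:2, so area ratio = 1:4.
Area of MNO / Area of PQR = 4/1
Area of MNO = 5 * 4/1 = 20

20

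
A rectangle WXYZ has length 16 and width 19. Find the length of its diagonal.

A rectangle's diagonal splits it into two right triangles, with the diagonal as the hypotenuse.
By the Pythagorean theorem, d^2 = 16^2 + 19^2 = 617.
Therefore d = sqrt(617).

sqrt(617)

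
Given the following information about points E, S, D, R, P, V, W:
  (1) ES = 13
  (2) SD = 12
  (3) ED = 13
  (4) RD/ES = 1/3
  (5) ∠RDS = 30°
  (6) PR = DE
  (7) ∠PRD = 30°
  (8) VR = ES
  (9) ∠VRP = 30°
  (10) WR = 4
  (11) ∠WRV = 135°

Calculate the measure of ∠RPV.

From the given relations: PR = DE = 13; VR = ES = 13.
Step 1: By the law of cosines on triangle PRV: PV² = 13² + 13² − 2·13·13·cos(30°) = 45.28, so PV ≈ 6.73.
Step 2: By the inverse law of cosines on triangle RPV: cos(∠RPV) = (13² + 6.73² − 13²) / (2·13·6.73) = 45.28/174.96 = 0.2588, so ∠RPV = 75°.

Therefore, the measure of angle ∠RPV = 75°.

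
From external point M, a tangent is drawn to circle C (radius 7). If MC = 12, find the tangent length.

tangent = √(d² - r²) = √(12² - 7²) = √(144 - 49) = √95 = sqrt(95)

sqrt(95)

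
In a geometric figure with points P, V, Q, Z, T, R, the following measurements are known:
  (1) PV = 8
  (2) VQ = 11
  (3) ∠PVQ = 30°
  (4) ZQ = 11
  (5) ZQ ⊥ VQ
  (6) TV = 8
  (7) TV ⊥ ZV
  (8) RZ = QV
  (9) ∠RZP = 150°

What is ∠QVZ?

Step 1: By the law of cosines on triangle VQZ: VZ² = 11² + 11² − 2·11·11·cos(90°) = 242, so VZ = 11·√2.
Step 2: By the inverse law of cosines on triangle QVZ: cos(∠QVZ) = (11² + (11·√2)² − 11²) / (2·11·11·√2) = 242/342.24 = 0.7071, so ∠QVZ = 45°.

Therefore, the measure of angle ∠QVZ = 45°.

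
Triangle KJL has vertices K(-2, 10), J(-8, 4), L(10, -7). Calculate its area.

Using the Shoelace formula for a triangle:
Area = (1/2)|x0(y1 - y2) + x1(y2 - y0) + x2(y0 - y1)|
Area = (1/2)|-2(4 - -7) + -8(-7 - 10) + 10(10 - 4)|
Area = (1/2)|-22 + 136 + 60|
Area = (1/2)|174|
Area = (1/2)(174)
Area = 87

87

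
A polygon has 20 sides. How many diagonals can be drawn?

Each of the 20 vertices connects to 17 non-adjacent vertices via diagonals.
Total connections = 20 × 17 = 340, but each diagonal is counted twice.
Number of diagonals = 340 / 2 = 170.

170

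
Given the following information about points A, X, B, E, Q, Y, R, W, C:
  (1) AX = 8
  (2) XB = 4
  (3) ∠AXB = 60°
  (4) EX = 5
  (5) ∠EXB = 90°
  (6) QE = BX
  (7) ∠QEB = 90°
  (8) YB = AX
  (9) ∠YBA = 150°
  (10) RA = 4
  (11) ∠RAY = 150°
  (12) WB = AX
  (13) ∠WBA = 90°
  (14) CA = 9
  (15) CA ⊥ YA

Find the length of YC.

From the given relations: YB = AX = 8.
Step 1: By the law of cosines on triangle BXA: BA² = 4² + 8² − 2·4·8·cos(60°) = 48, so BA = 4·√3.
Step 2: By the law of cosines on triangle ABY: AY² = (4·√3)² + 8² − 2·4·√3·8·cos(150°) = 208, so AY = 4·√13.
Step 3: By the law of cosines on triangle YAC: YC² = (4·√13)² + 9² − 2·4·√13·9·cos(90°) = 289, so YC = 17.

Therefore, the length of YC = 17.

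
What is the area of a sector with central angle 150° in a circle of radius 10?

Sector area = π(10²)(5/12) = 125*pi/3

125*pi/3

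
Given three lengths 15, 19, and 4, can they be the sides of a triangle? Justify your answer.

No.
The triangle inequality is violated: 15 + 4 = 19 ≤ 19.
These lengths cannot form a triangle.

No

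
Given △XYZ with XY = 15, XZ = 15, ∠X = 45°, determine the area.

Area = (1/2) * XY * XZ * sin(X)
Area = (1/2) * 15 * 15 * sin(45°)
Area = (1/2) * 15 * 15 * sqrt(2)/2
Area = 225*sqrt(2)/4

225*sqrt(2)/4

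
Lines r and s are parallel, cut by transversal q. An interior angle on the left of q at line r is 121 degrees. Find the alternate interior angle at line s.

Alternate interior angles are equal: 121 degrees.

121 degrees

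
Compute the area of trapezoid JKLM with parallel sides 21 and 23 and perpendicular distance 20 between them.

Area = (21 + 23) * 20 / 2 = 880 / 2 = 440

440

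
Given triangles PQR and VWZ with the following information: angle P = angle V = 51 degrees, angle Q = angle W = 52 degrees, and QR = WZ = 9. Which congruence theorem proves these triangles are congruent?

Consider the given information: angle P = angle V = 51 degrees, angle Q = angle W = 52 degrees, and QR = WZ = 9
This is not SSS or SAS: SSS requires all three pairs of sides, but we don't have that. SAS requires two sides and the included angle between them.
The correct criterion is AAS. Two pairs of corresponding angles and a non-included side are equal (Angle-Angle-Side).

AAS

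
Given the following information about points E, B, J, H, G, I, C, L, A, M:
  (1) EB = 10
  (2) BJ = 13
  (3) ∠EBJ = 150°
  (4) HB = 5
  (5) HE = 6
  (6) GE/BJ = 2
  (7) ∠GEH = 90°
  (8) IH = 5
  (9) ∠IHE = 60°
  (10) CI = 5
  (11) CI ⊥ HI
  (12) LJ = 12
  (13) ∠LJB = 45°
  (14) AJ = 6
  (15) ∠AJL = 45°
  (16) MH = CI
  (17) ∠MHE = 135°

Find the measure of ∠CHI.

Step 1: By the law of cosines on triangle HIC: HC² = 5² + 5² − 2·5·5·cos(90°) = 50, so HC = 5·√2.
Step 2: By the inverse law of cosines on triangle CHI: cos(∠CHI) = ((5·√2)² + 5² − 5²) / (2·5·√2·5) = 50/70.71 = 0.7071, so ∠CHI = 45°.

Therefore, the measure of angle ∠CHI = 45°.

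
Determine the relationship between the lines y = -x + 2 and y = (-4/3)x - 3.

Slope of line 1: m1 = -1
Slope of line 2: m2 = -4/3
m1 != m2 and m1*m2 = 4/3 != -1. Neither.

Neither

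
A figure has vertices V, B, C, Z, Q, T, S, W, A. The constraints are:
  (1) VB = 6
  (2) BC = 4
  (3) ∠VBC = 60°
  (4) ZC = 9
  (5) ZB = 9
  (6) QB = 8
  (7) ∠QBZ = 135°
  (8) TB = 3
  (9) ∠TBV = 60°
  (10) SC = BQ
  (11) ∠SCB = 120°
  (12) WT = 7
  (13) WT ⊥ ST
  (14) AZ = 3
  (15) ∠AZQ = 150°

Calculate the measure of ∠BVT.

Step 1: By the law of cosines on triangle VBT: VT² = 6² + 3² − 2·6·3·cos(60°) = 27, so VT = 3·√3.
Step 2: By the inverse law of cosines on triangle BVT: cos(∠BVT) = (6² + (3·√3)² − 3²) / (2·6·3·√3) = 54/62.35 = 0.866, so ∠BVT = 30°.

Therefore, the measure of angle ∠BVT = 30°.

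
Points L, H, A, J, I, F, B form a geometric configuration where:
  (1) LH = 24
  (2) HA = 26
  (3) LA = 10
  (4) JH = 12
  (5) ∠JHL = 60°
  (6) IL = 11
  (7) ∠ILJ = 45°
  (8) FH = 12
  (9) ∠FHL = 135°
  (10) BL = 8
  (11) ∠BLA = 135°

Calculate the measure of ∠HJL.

Step 1: By the law of cosines on triangle JHL: JL² = 12² + 24² − 2·12·24·cos(60°) = 432, so JL = 12·√3.
Step 2: By the inverse law of cosines on triangle HJL: cos(∠HJL) = (12² + (12·√3)² − 24²) / (2·12·12·√3) = 0/498.83 = 0, so ∠HJL = 90°.

Therefore, the measure of angle ∠HJL = 90°.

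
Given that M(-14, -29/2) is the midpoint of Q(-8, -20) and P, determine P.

Using the midpoint formula: M = ((x1 + x2)/2, (y1 + y2)/2)
We know M = (-14, -29/2) and Q = (-8, -20)
For x: -14 = (-8 + x2)/2, so x2 = 2*-14 - -8 = -20
For y: -29/2 = (-20 + y2)/2, so y2 = 2*-29/2 - -20 = -9
P = (-20, -9)

(-20, -9)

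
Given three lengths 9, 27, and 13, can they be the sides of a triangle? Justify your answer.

No.
The triangle inequality is violated: 9 + 13 = 22 ≤ 27.
These lengths cannot form a triangle.

No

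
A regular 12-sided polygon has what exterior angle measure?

Each exterior angle of a regular n-gon is 360 / n.
For n = 12: 360 / 12 = 30 degrees.

30 degrees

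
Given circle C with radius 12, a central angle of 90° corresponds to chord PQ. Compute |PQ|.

Chord = 2(12) sin(45°) = 12*sqrt(2)

12*sqrt(2)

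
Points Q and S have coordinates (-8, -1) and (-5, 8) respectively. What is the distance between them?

The horizontal distance is |-5 - -8| = 3 and the vertical distance is |8 - -1| = 9.
By the Pythagorean theorem, d = sqrt(3^2 + 9^2) = sqrt(90) = 3*sqrt(10).

3*sqrt(10)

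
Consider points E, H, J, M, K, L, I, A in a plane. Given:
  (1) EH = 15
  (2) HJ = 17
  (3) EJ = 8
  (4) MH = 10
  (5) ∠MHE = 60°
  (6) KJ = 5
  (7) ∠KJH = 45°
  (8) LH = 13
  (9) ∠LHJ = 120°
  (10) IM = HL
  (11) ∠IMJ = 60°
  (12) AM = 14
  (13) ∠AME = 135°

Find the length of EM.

Step 1: By the law of cosines on triangle EHM: EM² = 15² + 10² − 2·15·10·cos(60°) = 175, so EM = 5·√7.

Therefore, the length of EM = 5·√7.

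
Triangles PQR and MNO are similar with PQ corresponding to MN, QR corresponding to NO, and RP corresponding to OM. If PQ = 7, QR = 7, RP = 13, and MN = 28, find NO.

Similar triangles have proportional sides. Setting up the proportion:
MN / PQ = NO / QR
28 / 7 = NO / 7
NO = 7 * 28 / 7 = 28.

28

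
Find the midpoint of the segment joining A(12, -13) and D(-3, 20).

The midpoint is the point halfway along the segment.
Move half the horizontal distance: 12 + (-3 - 12)/2 = 12 + -15/2 = 9/2
Move half the vertical distance: -13 + (20 - -13)/2 = -13 + 33/2 = 7/2
Midpoint = (9/2, 7/2)

(9/2, 7/2)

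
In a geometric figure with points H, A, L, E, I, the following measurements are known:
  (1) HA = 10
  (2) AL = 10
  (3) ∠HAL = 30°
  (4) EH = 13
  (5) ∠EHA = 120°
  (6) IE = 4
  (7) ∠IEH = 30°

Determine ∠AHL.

Step 1: By the law of cosines on triangle HAL: HL² = 10² + 10² − 2·10·10·cos(30°) = 26.79, so HL ≈ 5.18.
Step 2: By the inverse law of cosines on triangle AHL: cos(∠AHL) = (10² + 5.18² − 10²) / (2·10·5.18) = 26.79/103.53 = 0.2588, so ∠AHL = 75°.

Therefore, the measure of angle ∠AHL = 75°.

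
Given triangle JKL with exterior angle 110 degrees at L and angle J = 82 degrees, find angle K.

The exterior angle theorem states that an exterior angle equals the sum of the two non-adjacent interior angles.
So 110 = 82 + angle K, which gives angle K = 110 - 82 = 28 degrees.

28 degrees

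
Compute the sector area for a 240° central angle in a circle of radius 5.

Sector area = πr² × θ/360
= π × 5² × 2/3
= π × 25 × 2/3
= 50*pi/3

50*pi/3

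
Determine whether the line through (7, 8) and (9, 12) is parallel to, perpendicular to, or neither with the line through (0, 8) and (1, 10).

Slope of line 1: m1 = (12 - 8)/(9 - 7) = 4/2 = 2
Slope of line 2: m2 = (10 - 8)/(1 - 0) = 2/1 = 2
Since m1 = m2 = 2, the lines are parallel.

Parallel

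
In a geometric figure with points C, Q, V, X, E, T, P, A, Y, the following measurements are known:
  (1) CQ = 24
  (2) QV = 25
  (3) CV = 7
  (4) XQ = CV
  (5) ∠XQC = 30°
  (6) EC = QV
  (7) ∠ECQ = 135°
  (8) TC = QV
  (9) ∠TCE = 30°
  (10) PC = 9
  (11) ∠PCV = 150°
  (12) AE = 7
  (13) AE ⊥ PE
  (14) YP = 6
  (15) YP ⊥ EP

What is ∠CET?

From the given relations: EC = QV = 25; TC = QV = 25.
Step 1: By the law of cosines on triangle ECT: ET² = 25² + 25² − 2·25·25·cos(30°) = 167.47, so ET ≈ 12.94.
Step 2: By the inverse law of cosines on triangle CET: cos(∠CET) = (25² + 12.94² − 25²) / (2·25·12.94) = 167.47/647.05 = 0.2588, so ∠CET = 75°.

Therefore, the measure of angle ∠CET = 75°.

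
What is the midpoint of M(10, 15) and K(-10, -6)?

M = ((x₁ + x₂)/2, (y₁ + y₂)/2)
= ((10 + -10)/2, (15 + -6)/2)
= (0/2, 9/2) = (0, 9/2)

(0, 9/2)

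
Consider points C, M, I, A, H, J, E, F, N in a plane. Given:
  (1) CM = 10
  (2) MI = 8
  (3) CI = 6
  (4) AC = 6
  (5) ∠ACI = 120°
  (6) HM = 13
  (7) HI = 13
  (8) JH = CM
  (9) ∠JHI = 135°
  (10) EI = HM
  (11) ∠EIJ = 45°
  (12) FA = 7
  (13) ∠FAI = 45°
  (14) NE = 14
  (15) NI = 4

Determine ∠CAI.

Step 1: By the law of cosines on triangle ACI: AI² = 6² + 6² − 2·6·6·cos(120°) = 108, so AI = 6·√3.
Step 2: By the inverse law of cosines on triangle CAI: cos(∠CAI) = (6² + (6·√3)² − 6²) / (2·6·6·√3) = 108/124.71 = 0.866, so ∠CAI = 30°.

Therefore, the measure of angle ∠CAI = 30°.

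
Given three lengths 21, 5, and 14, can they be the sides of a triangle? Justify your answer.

The longest side is 21. The other two sides sum to 5 + 14 = 19.
Since 19 ≤ 21, the two shorter sides cannot reach around to close the triangle.

No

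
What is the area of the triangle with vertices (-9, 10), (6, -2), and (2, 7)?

Using the Shoelace formula for a triangle:
Area = (1/2)|x0(y1 - y2) + x1(y2 - y0) + x2(y0 - y1)|
Area = (1/2)|-9(-2 - 7) + 6(7 - 10) + 2(10 - -2)|
Area = (1/2)|81 + -18 + 24|
Area = (1/2)|87|
Area = (1/2)(87)
Area = 87/2

87/2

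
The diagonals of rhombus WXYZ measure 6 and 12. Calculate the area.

Area = (6 * 12) / 2 = 72 / 2 = 36

36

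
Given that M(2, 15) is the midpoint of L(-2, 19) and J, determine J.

Using the midpoint formula: M = ((x1 + x2)/2, (y1 + y2)/2)
We know M = (2, 15) and L = (-2, 19)
For x: 2 = (-2 + x2)/2, so x2 = 2*2 - -2 = 6
For y: 15 = (19 + y2)/2, so y2 = 2*15 - 19 = 11
J = (6, 11)

(6, 11)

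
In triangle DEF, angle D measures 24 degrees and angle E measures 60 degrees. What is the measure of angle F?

By the triangle angle sum property, the three interior angles of any triangle add up to 180°.
We know angle D = 24° and angle E = 60°, so their sum is 84°.
Therefore angle F = 180° - 84° = 96°.

96 degrees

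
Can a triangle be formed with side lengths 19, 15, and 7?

Check all three triangle inequalities:
19 + 15 = 34 > 7 ✓
19 + 7 = 26 > 15 ✓
15 + 7 = 22 > 19 ✓
All conditions hold, so these sides form a valid triangle.

Yes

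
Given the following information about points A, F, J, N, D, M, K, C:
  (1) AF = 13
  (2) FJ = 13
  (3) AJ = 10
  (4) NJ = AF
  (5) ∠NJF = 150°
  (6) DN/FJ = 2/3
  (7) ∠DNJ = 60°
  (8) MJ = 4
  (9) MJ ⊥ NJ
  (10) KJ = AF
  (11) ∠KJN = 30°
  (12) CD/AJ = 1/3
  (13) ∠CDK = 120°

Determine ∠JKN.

From the given relations: KJ = AF = 13; NJ = AF = 13.
Step 1: By the law of cosines on triangle KJN: KN² = 13² + 13² − 2·13·13·cos(30°) = 45.28, so KN ≈ 6.73.
Step 2: By the inverse law of cosines on triangle JKN: cos(∠JKN) = (13² + 6.73² − 13²) / (2·13·6.73) = 45.28/174.96 = 0.2588, so ∠JKN = 75°.

Therefore, the measure of angle ∠JKN = 75°.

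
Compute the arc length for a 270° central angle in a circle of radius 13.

The full circumference is 2πr = 2π(13) = 26*pi.
The arc spans 270° out of 360°, which is a fraction of 3/4.
Arc length = 26*pi × 3/4 = 39*pi/2.

39*pi/2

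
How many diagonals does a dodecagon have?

Each of the 12 vertices connects to 9 non-adjacent vertices via diagonals.
Total connections = 12 × 9 = 108, but each diagonal is counted twice.
Number of diagonals = 108 / 2 = 54.

54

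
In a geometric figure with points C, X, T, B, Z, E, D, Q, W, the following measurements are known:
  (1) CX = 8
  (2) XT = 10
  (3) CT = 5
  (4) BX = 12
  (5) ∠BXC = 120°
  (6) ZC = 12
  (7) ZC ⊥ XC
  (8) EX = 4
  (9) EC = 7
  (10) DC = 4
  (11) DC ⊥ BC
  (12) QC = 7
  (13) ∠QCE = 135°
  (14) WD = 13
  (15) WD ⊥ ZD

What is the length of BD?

Step 1: By the law of cosines on triangle BXC: BC² = 12² + 8² − 2·12·8·cos(120°) = 304, so BC = 4·√19.
Step 2: By the law of cosines on triangle BCD: BD² = (4·√19)² + 4² − 2·4·√19·4·cos(90°) = 320, so BD = 8·√5.

Therefore, the length of BD = 8·√5.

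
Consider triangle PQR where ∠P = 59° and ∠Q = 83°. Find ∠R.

Let angle R = x. Then 59 + 83 + x = 180.
x = 180 - 142 = 38 degrees.

38 degrees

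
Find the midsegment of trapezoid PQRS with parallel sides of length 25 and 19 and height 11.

The midsegment of a trapezoid = (base1 + base2) / 2
midsegment = (25 + 19) / 2
midsegment = 44 / 2
midsegment = 22

22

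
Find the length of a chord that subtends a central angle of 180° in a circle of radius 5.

Chord length = 2r sin(θ/2)
= 2 × 5 × sin(180°/2)
= 2 × 5 × sin(90°)
= 10

10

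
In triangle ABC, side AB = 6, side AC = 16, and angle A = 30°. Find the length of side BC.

By the law of cosines: BC^2 = AB^2 + AC^2 - 2*AB*AC*cos(A)
BC^2 = 6^2 + 16^2 - 2*6*16*cos(30°)
BC^2 = 36 + 256 - 192*(sqrt(3)/2)
BC^2 = 292 - 96*sqrt(3)
BC = 2*sqrt(73 - 24*sqrt(3))

2*sqrt(73 - 24*sqrt(3))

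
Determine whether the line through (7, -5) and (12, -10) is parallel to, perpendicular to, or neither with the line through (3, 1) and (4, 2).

Slope of line 1: m1 = (-10 - -5)/(12 - 7) = -5/5 = -1
Slope of line 2: m2 = (2 - 1)/(4 - 3) = 1/1 = 1
m1 * m2 = -1, so perpendicular.

Perpendicular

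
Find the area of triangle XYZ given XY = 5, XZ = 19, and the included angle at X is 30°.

When two sides and the included angle are known, the area formula is (1/2)ab sin(C).
The height from one side to the opposite vertex is 19 sin(30°) = 19/2.
Area = (1/2) * 5 * 19/2 = 95/4.

95/4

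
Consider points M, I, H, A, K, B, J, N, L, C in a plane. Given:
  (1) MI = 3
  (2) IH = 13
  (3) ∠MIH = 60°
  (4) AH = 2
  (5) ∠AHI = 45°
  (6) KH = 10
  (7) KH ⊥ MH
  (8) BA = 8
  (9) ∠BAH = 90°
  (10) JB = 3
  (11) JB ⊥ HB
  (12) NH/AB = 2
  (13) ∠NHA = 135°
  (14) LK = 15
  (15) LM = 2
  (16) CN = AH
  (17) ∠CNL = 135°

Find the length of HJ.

Step 1: By the law of cosines on triangle BAH: BH² = 8² + 2² − 2·8·2·cos(90°) = 68, so BH = 2·√17.
Step 2: By the law of cosines on triangle HBJ: HJ² = (2·√17)² + 3² − 2·2·√17·3·cos(90°) = 77, so HJ = √77.

Therefore, the length of HJ = √77.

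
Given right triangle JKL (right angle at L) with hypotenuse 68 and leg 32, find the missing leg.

Rearranging the Pythagorean theorem to solve for the unknown leg:
leg^2 = hypotenuse^2 - known_leg^2 = 4624 - 1024 = 3600
leg = sqrt(3600) = 60.

60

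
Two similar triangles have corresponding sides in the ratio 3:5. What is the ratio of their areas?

The ratio of areas of similar triangles equals the square of the side ratio.
Side ratio = 3:5
Area ratio = (3/5)^2 = 9/25 = 9:25

9:25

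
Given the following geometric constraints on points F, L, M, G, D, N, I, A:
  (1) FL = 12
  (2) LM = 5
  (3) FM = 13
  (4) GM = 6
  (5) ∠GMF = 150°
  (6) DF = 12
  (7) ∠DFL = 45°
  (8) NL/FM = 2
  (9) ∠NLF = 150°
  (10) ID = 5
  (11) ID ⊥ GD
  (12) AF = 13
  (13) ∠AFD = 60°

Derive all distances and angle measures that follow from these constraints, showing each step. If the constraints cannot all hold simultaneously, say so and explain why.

The constraints are consistent.

From the given relations:
  NL = 2·FM = 2·13 = 26

Step 1: From FM = 13, MG = 6, and ∠FMG = 150°, by the law of cosines:
  FG² = FM² + MG² - 2·FM·MG·cos(150°) = 169 + 36 + 135.1 = 340.1
  FG ≈ 18.44

Step 2: From FL = 12, LN = 26, and ∠FLN = 150°, by the law of cosines:
  FN² = FL² + LN² - 2·FL·LN·cos(150°) = 144 + 676 + 540.4 = 1360
  FN ≈ 36.88

Step 3: From LF = 12, FD = 12, and ∠LFD = 45°, by the law of cosines:
  LD² = LF² + FD² - 2·LF·FD·cos(45°) = 144 + 144 - 203.6 = 84.35
  LD ≈ 9.18

Step 4: From DF = 12, FA = 13, and ∠DFA = 60°, by the law of cosines:
  DA² = DF² + FA² - 2·DF·FA·cos(60°) = 144 + 169 - 156 = 157
  DA = √157

Step 5: From FL = 12, FM = 13, LM = 5, by the inverse law of cosines:
  cos(∠LFM) = (FL² + FM² - LM²) / (2·FL·FM)
  ∠LFM = 22.62°

Step 6: From LF = 12, LM = 5, FM = 13, by the inverse law of cosines:
  cos(∠FLM) = (LF² + LM² - FM²) / (2·LF·LM)
  ∠FLM = 90°

Step 7: From MF = 13, ML = 5, FL = 12, by the inverse law of cosines:
  cos(∠FML) = (MF² + ML² - FL²) / (2·MF·ML)
  ∠FML = 67.38°

Step 8: From FG = 18.44, FM = 13, GM = 6, by the inverse law of cosines:
  cos(∠GFM) = (FG² + FM² - GM²) / (2·FG·FM)
  ∠GFM = 9.36°

Step 9: From FL = 12, FN = 36.88, LN = 26, by the inverse law of cosines:
  cos(∠LFN) = (FL² + FN² - LN²) / (2·FL·FN)
  ∠LFN = 20.64°

Step 10: From LD = 9.18, LF = 12, DF = 12, by the inverse law of cosines:
  cos(∠DLF) = (LD² + LF² - DF²) / (2·LD·LF)
  ∠DLF = 67.5°

Step 11: From GF = 18.44, GM = 6, FM = 13, by the inverse law of cosines:
  cos(∠FGM) = (GF² + GM² - FM²) / (2·GF·GM)
  ∠FGM = 20.64°

Step 12: From DA = √157, DF = 12, AF = 13, by the inverse law of cosines:
  cos(∠ADF) = (DA² + DF² - AF²) / (2·DA·DF)
  ∠ADF = 63.96°

Step 13: From DF = 12, DL = 9.18, FL = 12, by the inverse law of cosines:
  cos(∠FDL) = (DF² + DL² - FL²) / (2·DF·DL)
  ∠FDL = 67.5°

Step 14: From NF = 36.88, NL = 26, FL = 12, by the inverse law of cosines:
  cos(∠FNL) = (NF² + NL² - FL²) / (2·NF·NL)
  ∠FNL = 9.36°

Step 15: From AD = √157, AF = 13, DF = 12, by the inverse law of cosines:
  cos(∠DAF) = (AD² + AF² - DF²) / (2·AD·AF)
  ∠DAF = 56.04°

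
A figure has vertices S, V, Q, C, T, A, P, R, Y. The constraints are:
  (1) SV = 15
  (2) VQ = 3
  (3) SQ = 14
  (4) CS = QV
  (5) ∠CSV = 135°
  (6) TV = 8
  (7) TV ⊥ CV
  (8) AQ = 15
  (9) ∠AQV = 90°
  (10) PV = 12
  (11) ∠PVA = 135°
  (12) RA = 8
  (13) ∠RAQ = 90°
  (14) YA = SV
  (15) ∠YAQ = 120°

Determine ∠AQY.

From the given relations: YA = SV = 15.
Step 1: By the law of cosines on triangle QAY: QY² = 15² + 15² − 2·15·15·cos(120°) = 675, so QY = 15·√3.
Step 2: By the inverse law of cosines on triangle AQY: cos(∠AQY) = (15² + (15·√3)² − 15²) / (2·15·15·√3) = 675/779.42 = 0.866, so ∠AQY = 30°.

Therefore, the measure of angle ∠AQY = 30°.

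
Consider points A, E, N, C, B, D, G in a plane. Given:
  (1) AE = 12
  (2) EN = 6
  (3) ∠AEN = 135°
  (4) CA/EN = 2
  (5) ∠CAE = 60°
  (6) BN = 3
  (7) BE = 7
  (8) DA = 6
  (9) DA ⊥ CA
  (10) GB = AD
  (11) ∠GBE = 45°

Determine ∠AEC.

From the given relations: CA = 2·EN = 2·6 = 12.
Step 1: By the law of cosines on triangle EAC: EC² = 12² + 12² − 2·12·12·cos(60°) = 144, so EC = 12.
Step 2: By the inverse law of cosines on triangle AEC: cos(∠AEC) = (12² + 12² − 12²) / (2·12·12) = 144/288 = 0.5, so ∠AEC = 60°.

Therefore, the measure of angle ∠AEC = 60°.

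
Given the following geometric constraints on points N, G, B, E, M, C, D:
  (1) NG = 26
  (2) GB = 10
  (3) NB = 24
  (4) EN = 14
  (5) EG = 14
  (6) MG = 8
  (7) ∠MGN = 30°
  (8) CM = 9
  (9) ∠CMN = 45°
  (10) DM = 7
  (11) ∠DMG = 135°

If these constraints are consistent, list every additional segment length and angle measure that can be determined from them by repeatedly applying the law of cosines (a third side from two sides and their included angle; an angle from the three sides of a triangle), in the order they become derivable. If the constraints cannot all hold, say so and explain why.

The constraints are consistent. Derivable facts, in order:
After 1 step:
- GD ≈ 13.86
- NM ≈ 19.49
- ∠BGN = 67.38°
- ∠BNG = 22.62°
- ∠EGN = 21.79°
- ∠ENG = 21.79°
- ∠GBN = 90°
- ∠GEN = 136.43°
After 2 steps:
- NC ≈ 14.58
- ∠DGM = 20.92°
- ∠GDM = 24.08°
- ∠GMN = 138.15°
- ∠GNM = 11.85°
After 3 steps:
- ∠CNM = 25.87°
- ∠MCN = 109.13°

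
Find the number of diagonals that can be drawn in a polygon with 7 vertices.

Each of the 7 vertices connects to 4 non-adjacent vertices via diagonals.
Total connections = 7 × 4 = 28, but each diagonal is counted twice.
Number of diagonals = 28 / 2 = 14.

14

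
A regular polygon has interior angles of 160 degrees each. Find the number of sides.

The exterior angle is the supplement of the interior angle: 180 - 160 = 20 degrees.
Since the exterior angles of any convex polygon sum to 360 degrees, the number of sides is 360 / 20 = 18.

18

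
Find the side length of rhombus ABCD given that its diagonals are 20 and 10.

In a rhombus, the diagonals bisect each other perpendicularly, creating four congruent right triangles.
Each triangle has legs 10 (half of 20) and 5 (half of 10).
The hypotenuse of each right triangle is a side of the rhombus:
side = sqrt(10^2 + 5^2) = sqrt(125) = 5*sqrt(5)

5*sqrt(5)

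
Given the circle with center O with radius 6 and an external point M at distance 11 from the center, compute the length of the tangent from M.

Let T be the point of tangency. Then OT ⊥ MT (radius ⊥ tangent).
In right triangle OTM: OM² = OT² + MT²
11² = 6² + MT²
MT² = 85, MT = sqrt(85)

sqrt(85)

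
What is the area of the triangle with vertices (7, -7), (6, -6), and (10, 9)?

Using the Shoelace formula for a triangle:
Area = (1/2)|x0(y1 - y2) + x1(y2 - y0) + x2(y0 - y1)|
Area = (1/2)|7(-6 - 9) + 6(9 - -7) + 10(-7 - -6)|
Area = (1/2)|-105 + 96 + -10|
Area = (1/2)|-19|
Area = (1/2)(19)
Area = 19/2

19/2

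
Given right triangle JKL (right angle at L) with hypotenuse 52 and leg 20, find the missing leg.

By the Pythagorean theorem: KL^2 = JK^2 - JL^2
KL^2 = 52^2 - 20^2 = 2704 - 400 = 2304
KL = sqrt(2304) = 48

48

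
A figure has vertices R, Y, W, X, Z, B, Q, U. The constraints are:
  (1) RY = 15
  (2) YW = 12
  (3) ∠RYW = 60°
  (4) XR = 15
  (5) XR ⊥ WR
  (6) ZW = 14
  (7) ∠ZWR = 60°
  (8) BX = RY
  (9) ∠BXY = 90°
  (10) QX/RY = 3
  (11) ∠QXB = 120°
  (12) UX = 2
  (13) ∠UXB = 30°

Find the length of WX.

Step 1: By the law of cosines on triangle RYW: RW² = 15² + 12² − 2·15·12·cos(60°) = 189, so RW = 3·√21.
Step 2: By the law of cosines on triangle WRX: WX² = (3·√21)² + 15² − 2·3·√21·15·cos(90°) = 414, so WX = 3·√46.

Therefore, the length of WX = 3·√46.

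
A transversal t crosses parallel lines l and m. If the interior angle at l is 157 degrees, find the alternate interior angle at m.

Alternate interior angles are equal: 157 degrees.

157 degrees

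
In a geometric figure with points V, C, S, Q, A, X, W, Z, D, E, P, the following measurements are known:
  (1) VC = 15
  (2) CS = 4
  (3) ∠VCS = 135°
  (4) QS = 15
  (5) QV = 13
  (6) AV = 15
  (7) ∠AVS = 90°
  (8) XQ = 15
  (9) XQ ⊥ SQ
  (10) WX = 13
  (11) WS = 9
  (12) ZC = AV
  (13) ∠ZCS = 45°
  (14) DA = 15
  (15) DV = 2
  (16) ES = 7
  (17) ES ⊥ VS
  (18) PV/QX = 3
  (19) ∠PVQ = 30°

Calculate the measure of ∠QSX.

Step 1: By the law of cosines on triangle SQX: SX² = 15² + 15² − 2·15·15·cos(90°) = 450, so SX = 15·√2.
Step 2: By the inverse law of cosines on triangle QSX: cos(∠QSX) = (15² + (15·√2)² − 15²) / (2·15·15·√2) = 450/636.4 = 0.7071, so ∠QSX = 45°.

Therefore, the measure of angle ∠QSX = 45°.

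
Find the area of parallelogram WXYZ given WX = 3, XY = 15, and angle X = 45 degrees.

Area = 3 * 15 * sin(45°) = 45 * sqrt(2)/2 = 45*sqrt(2)/2

45*sqrt(2)/2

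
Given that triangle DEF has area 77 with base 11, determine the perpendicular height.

Area = (1/2) * base * height
height = 2 * Area / base
height = 2 * 77 / 11
height = 154 / 11
height = 14

14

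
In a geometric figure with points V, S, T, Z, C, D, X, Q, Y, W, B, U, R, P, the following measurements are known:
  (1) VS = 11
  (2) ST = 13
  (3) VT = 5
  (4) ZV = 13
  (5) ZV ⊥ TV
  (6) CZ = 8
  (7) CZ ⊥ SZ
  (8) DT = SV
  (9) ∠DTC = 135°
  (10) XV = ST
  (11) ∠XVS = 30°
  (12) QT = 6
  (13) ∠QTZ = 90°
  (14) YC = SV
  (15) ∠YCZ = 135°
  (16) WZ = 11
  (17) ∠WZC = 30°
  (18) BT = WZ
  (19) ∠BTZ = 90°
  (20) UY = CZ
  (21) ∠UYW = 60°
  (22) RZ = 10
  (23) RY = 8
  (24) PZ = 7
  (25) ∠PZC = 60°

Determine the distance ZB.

From the given relations: BT = WZ = 11.
Step 1: By the law of cosines on triangle ZVT: ZT² = 13² + 5² − 2·13·5·cos(90°) = 194, so ZT = √194.
Step 2: By the law of cosines on triangle ZTB: ZB² = √194² + 11² − 2·√194·11·cos(90°) = 315, so ZB = 3·√35.

Therefore, the length of ZB = 3·√35.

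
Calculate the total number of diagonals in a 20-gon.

The number of diagonals in an n-gon is n(n - 3)/2.
For n = 20: 20(20 - 3)/2 = 20 × 17 / 2 = 170.

170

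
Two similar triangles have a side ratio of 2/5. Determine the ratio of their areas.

Area ratio = (side ratio)^2 = (2/5)^2 = 4:25.

4:25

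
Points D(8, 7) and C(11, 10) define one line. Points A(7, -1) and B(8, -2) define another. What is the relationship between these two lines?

Slope of line 1: m1 = (10 - 7)/(11 - 8) = 3/3 = 1
Slope of line 2: m2 = (-2 - -1)/(8 - 7) = -1/1 = -1
m1 * m2 = (1) * (-1) = -1 = -1, so the lines are perpendicular.

Perpendicular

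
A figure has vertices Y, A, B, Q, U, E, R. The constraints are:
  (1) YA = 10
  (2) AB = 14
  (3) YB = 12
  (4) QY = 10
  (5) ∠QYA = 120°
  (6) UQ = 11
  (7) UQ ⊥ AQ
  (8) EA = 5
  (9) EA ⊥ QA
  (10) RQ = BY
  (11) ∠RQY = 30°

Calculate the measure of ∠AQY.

Step 1: By the law of cosines on triangle QYA: QA² = 10² + 10² − 2·10·10·cos(120°) = 300, so QA = 10·√3.
Step 2: By the inverse law of cosines on triangle AQY: cos(∠AQY) = ((10·√3)² + 10² − 10²) / (2·10·√3·10) = 300/346.41 = 0.866, so ∠AQY = 30°.

Therefore, the measure of angle ∠AQY = 30°.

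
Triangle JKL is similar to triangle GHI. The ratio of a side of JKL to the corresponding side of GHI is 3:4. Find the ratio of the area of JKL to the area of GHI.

Area scales with the square of linear dimensions. If every length is multiplied by 3/4, then the area is multiplied by (3/4)^2 = 9/16.
The area ratio is 9:16.

9:16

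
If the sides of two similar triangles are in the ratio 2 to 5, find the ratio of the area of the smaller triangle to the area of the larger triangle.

The ratio of areas of similar triangles equals the square of the side ratio.
Side ratio = 2:5
Area ratio = (2/5)^2 = 4/25 = 4:25

4:25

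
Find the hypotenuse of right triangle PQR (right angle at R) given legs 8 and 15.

PQ = sqrt(8^2 + 15^2) = sqrt(289) = 17

17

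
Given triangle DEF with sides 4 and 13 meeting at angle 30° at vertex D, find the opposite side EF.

Law of cosines: EF^2 = 4^2 + 13^2 - 2(4)(13)cos(30°) = 185 - 52*sqrt(3), so EF = sqrt(185 - 52*sqrt(3)).

sqrt(185 - 52*sqrt(3))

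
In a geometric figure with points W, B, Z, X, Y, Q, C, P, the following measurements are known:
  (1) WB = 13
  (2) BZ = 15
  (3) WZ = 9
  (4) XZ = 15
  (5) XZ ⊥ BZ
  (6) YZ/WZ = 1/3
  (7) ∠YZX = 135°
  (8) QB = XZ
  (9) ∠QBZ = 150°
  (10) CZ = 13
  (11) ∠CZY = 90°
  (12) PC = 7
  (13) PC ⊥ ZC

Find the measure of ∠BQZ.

From the given relations: QB = XZ = 15.
Step 1: By the law of cosines on triangle QBZ: QZ² = 15² + 15² − 2·15·15·cos(150°) = 839.71, so QZ ≈ 28.98.
Step 2: By the inverse law of cosines on triangle BQZ: cos(∠BQZ) = (15² + 28.98² − 15²) / (2·15·28.98) = 839.71/869.33 = 0.9659, so ∠BQZ = 15°.

Therefore, the measure of angle ∠BQZ = 15°.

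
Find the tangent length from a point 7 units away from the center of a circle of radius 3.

tangent = √(d² - r²) = √(7² - 3²) = √(49 - 9) = √40 = 2*sqrt(10)

2*sqrt(10)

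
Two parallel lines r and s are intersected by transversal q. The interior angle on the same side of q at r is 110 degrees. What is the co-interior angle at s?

Co-interior angles (same-side interior) formed by parallel lines and a transversal are supplementary (sum to 180 degrees).
The given angle is 110 degrees.
The co-interior angle = 180 - 110 = 70 degrees.

70 degrees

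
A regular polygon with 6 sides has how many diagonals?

Total line segments between 6 vertices = C(6,2) = 15.
Subtract the 6 sides: 15 - 6 = 9 diagonals.

9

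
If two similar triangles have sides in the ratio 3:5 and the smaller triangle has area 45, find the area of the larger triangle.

The ratio of areas of similar triangles = (side ratio)^2.
Side ratio = 3:5, so area ratio = 9:25.
Area of the larger triangle / Area of the smaller triangle = 25/9
Area of the larger triangle = 45 * 25/9 = 125

125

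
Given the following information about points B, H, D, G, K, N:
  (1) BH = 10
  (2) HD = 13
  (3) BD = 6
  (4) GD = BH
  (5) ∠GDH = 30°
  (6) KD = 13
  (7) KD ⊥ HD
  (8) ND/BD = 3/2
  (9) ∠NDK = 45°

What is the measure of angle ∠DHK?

Step 1: By the law of cosines on triangle HDK: HK² = 13² + 13² − 2·13·13·cos(90°) = 338, so HK = 13·√2.
Step 2: By the inverse law of cosines on triangle DHK: cos(∠DHK) = (13² + (13·√2)² − 13²) / (2·13·13·√2) = 338/478 = 0.7071, so ∠DHK = 45°.

Therefore, the measure of angle ∠DHK = 45°.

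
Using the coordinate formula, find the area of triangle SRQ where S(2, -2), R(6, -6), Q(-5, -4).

Shoelace: Area = (1/2)|2(-6--4) + 6(-4--2) + -5(-2--6)| = (1/2)(36) = 18

18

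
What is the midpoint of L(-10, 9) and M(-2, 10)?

M = ((x₁ + x₂)/2, (y₁ + y₂)/2)
= ((-10 + -2)/2, (9 + 10)/2)
= (-12/2, 19/2) = (-6, 19/2)

(-6, 19/2)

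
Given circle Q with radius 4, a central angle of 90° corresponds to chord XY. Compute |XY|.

Chord = 2(4) sin(45°) = 4*sqrt(2)

4*sqrt(2)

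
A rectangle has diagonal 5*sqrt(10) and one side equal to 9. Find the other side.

Using the Pythagorean theorem: d^2 = a^2 + b^2
b^2 = d^2 - a^2
b^2 = 250 - 81
b^2 = 169
b = sqrt(169) = 13

13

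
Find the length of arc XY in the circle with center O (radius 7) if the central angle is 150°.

The full circumference is 2πr = 2π(7) = 14*pi.
The arc spans 150° out of 360°, which is a fraction of 5/12.
Arc length = 14*pi × 5/12 = 35*pi/6.

35*pi/6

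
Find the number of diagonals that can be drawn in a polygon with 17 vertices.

Total line segments between 17 vertices = C(17,2) = 136.
Subtract the 17 sides: 136 - 17 = 119 diagonals.

119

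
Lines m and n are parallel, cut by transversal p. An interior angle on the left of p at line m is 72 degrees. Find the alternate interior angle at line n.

Alternate interior angles lie on opposite sides of the transversal, between the parallel lines.
By the alternate interior angle theorem, they are equal: 72 degrees.

72 degrees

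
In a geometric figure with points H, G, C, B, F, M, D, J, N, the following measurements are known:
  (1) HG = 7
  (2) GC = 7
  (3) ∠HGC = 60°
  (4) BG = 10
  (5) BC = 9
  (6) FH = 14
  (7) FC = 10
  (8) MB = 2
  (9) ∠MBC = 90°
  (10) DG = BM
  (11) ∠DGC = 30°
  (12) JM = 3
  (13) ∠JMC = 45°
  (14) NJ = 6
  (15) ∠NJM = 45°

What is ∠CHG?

Step 1: By the law of cosines on triangle HGC: HC² = 7² + 7² − 2·7·7·cos(60°) = 49, so HC = 7.
Step 2: By the inverse law of cosines on triangle CHG: cos(∠CHG) = (7² + 7² − 7²) / (2·7·7) = 49/98 = 0.5, so ∠CHG = 60°.

Therefore, the measure of angle ∠CHG = 60°.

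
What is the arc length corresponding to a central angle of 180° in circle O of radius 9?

Arc length = 2πr × θ/360
= 2π × 9 × 1/2
= 9*pi

9*pi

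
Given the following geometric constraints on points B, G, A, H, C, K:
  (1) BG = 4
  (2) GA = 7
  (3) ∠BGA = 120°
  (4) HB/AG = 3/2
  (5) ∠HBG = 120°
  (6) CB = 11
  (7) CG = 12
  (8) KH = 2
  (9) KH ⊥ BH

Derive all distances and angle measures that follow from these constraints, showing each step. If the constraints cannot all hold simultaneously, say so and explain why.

The constraints are consistent.

From the given relations:
  HB = 3/2·AG = 3/2·7 ≈ 10.5

Step 1: From BG = 4, GA = 7, and ∠BGA = 120°, by the law of cosines:
  BA² = BG² + GA² - 2·BG·GA·cos(120°) = 16 + 49 + 28 = 93
  BA = √93

Step 2: From BH = 10.5, HK = 2, and ∠BHK = 90°, by the law of cosines:
  BK² = BH² + HK² - 2·BH·HK·cos(90°) = 110.2 + 4 - 0 = 114.2
  BK ≈ 10.69

Step 3: From GB = 4, BH = 10.5, and ∠GBH = 120°, by the law of cosines:
  GH² = GB² + BH² - 2·GB·BH·cos(120°) = 16 + 110.2 + 42 = 168.2
  GH ≈ 12.97

Step 4: From BC = 11, BG = 4, CG = 12, by the inverse law of cosines:
  cos(∠CBG) = (BC² + BG² - CG²) / (2·BC·BG)
  ∠CBG = 94.56°

Step 5: From GB = 4, GC = 12, BC = 11, by the inverse law of cosines:
  cos(∠BGC) = (GB² + GC² - BC²) / (2·GB·GC)
  ∠BGC = 66.03°

Step 6: From CB = 11, CG = 12, BG = 4, by the inverse law of cosines:
  cos(∠BCG) = (CB² + CG² - BG²) / (2·CB·CG)
  ∠BCG = 19.41°

Step 7: From BA = √93, BG = 4, AG = 7, by the inverse law of cosines:
  cos(∠ABG) = (BA² + BG² - AG²) / (2·BA·BG)
  ∠ABG = 38.95°

Step 8: From BH = 10.5, BK = 10.69, HK = 2, by the inverse law of cosines:
  cos(∠HBK) = (BH² + BK² - HK²) / (2·BH·BK)
  ∠HBK = 10.78°

Step 9: From GB = 4, GH = 12.97, BH = 10.5, by the inverse law of cosines:
  cos(∠BGH) = (GB² + GH² - BH²) / (2·GB·GH)
  ∠BGH = 44.51°

Step 10: From AB = √93, AG = 7, BG = 4, by the inverse law of cosines:
  cos(∠BAG) = (AB² + AG² - BG²) / (2·AB·AG)
  ∠BAG = 21.05°

Step 11: From HB = 10.5, HG = 12.97, BG = 4, by the inverse law of cosines:
  cos(∠BHG) = (HB² + HG² - BG²) / (2·HB·HG)
  ∠BHG = 15.49°

Step 12: From KB = 10.69, KH = 2, BH = 10.5, by the inverse law of cosines:
  cos(∠BKH) = (KB² + KH² - BH²) / (2·KB·KH)
  ∠BKH = 79.22°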